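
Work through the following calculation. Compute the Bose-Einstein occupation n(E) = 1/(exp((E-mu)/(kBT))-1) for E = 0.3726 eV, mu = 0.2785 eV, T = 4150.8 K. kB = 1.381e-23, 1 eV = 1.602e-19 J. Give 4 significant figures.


Step 1: (E - mu) = 0.0941 eV
Step 2: x = (E-mu)*eV/(kB*T) = 0.0941*1.602e-19/(1.381e-23*4150.8) = 0.263
Step 3: exp(x) = 1.301
Step 4: n = 1/(exp(x)-1) = 3.324

3.324


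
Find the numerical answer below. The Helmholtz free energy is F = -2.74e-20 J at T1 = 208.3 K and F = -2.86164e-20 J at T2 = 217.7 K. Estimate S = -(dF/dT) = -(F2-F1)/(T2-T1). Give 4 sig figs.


Step 1: dF = F2 - F1 = -2.86164e-20 - (-2.74e-20) = -1.2164e-21 J
Step 2: dT = T2 - T1 = 217.7 - 208.3 = 9.4 K
Step 3: S = -dF/dT = -(-1.2164e-21)/9.4 = 1.294e-22 J/K

1.294e-22


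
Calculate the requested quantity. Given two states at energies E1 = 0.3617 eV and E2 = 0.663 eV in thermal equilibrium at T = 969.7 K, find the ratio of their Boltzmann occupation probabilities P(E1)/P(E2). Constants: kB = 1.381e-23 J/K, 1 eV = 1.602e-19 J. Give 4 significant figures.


Step 1: Compute energy difference dE = E1 - E2 = 0.3617 - 0.663 = -0.3013 eV
Step 2: Convert to Joules: dE_J = -0.3013 * 1.602e-19 = -4.827e-20 J
Step 3: Compute exponent = -dE_J / (kB * T) = -(-4.827e-20) / (1.381e-23 * 969.7) = 3.604
Step 4: P(E1)/P(E2) = exp(3.604) = 36.76

36.76


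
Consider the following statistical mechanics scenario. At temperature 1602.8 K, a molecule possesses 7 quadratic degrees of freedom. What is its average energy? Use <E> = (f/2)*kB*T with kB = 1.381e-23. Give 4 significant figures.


Step 1: f/2 = 7/2 = 3.5
Step 2: kB*T = 1.381e-23 * 1602.8 = 2.213e-20
Step 3: <E> = 3.5 * 2.213e-20 = 7.747e-20 J

7.747e-20


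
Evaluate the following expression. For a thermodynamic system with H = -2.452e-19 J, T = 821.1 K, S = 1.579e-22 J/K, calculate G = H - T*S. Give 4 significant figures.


Step 1: T*S = 821.1 * 1.579e-22 = 1.297e-19 J
Step 2: G = H - T*S = -2.452e-19 - 1.297e-19
Step 3: G = -3.749e-19 J

-3.749e-19


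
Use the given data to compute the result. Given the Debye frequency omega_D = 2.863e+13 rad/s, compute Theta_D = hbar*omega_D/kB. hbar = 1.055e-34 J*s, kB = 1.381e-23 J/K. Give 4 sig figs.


Step 1: hbar*omega_D = 1.055e-34 * 2.863e+13 = 3.02e-21 J
Step 2: Theta_D = 3.02e-21 / 1.381e-23
Step 3: Theta_D = 218.7 K

218.7


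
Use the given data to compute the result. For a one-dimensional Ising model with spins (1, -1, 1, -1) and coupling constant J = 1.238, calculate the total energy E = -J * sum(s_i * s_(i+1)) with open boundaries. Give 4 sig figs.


Step 1: Nearest-neighbor products: -1, -1, -1
Step 2: Sum of products = -3
Step 3: E = -1.238 * -3 = 3.714

3.714


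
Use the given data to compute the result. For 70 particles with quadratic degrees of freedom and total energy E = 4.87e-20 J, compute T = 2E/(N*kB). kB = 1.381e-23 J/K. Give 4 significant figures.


Step 1: Numerator = 2*E = 2*4.87e-20 = 9.74e-20 J
Step 2: Denominator = N*kB = 70*1.381e-23 = 9.667e-22
Step 3: T = 9.74e-20 / 9.667e-22 = 100.8 K

100.8


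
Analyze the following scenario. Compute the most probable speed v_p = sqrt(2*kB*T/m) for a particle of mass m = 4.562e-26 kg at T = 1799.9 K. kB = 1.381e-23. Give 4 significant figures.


Step 1: Numerator = 2*kB*T = 2*1.381e-23*1799.9 = 4.971e-20
Step 2: Ratio = 4.971e-20 / 4.562e-26 = 1.09e+06
Step 3: v_p = sqrt(1.09e+06) = 1044 m/s

1044


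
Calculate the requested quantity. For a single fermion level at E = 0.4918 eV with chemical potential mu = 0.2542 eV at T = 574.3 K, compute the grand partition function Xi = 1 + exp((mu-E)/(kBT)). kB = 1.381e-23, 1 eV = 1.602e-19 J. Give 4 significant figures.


Step 1: (mu - E) = 0.2542 - 0.4918 = -0.2376 eV
Step 2: x = (mu-E)*eV/(kB*T) = -0.2376*1.602e-19/(1.381e-23*574.3) = -4.799
Step 3: exp(x) = 0.008236
Step 4: Xi = 1 + 0.008236 = 1.008

1.008


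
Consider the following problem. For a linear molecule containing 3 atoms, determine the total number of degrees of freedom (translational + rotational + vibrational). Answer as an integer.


Step 1: Translational DOF = 3
Step 2: Rotational DOF (linear) = 2
Step 3: Vibrational DOF = 3*3 - 5 = 4
Step 4: Total = 3 + 2 + 4 = 9

9


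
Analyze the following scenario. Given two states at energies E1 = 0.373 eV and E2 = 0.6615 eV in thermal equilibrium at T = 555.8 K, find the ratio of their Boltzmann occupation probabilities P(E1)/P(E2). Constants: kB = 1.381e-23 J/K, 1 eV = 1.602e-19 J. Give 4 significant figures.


Step 1: Compute energy difference dE = E1 - E2 = 0.373 - 0.6615 = -0.2885 eV
Step 2: Convert to Joules: dE_J = -0.2885 * 1.602e-19 = -4.622e-20 J
Step 3: Compute exponent = -dE_J / (kB * T) = -(-4.622e-20) / (1.381e-23 * 555.8) = 6.021
Step 4: P(E1)/P(E2) = exp(6.021) = 412.1

412.1


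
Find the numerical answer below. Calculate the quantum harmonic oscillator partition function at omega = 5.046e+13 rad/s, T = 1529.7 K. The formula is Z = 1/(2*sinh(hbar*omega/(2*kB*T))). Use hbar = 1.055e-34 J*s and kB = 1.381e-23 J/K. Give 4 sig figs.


Step 1: Compute x = hbar*omega/(kB*T) = 1.055e-34*5.046e+13/(1.381e-23*1529.7) = 0.252
Step 2: x/2 = 0.126
Step 3: sinh(x/2) = 0.1263
Step 4: Z = 1/(2*0.1263) = 3.958

3.958


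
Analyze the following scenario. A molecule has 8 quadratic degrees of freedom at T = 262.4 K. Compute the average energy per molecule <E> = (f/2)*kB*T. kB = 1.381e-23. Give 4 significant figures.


Step 1: f/2 = 8/2 = 4
Step 2: kB*T = 1.381e-23 * 262.4 = 3.624e-21
Step 3: <E> = 4 * 3.624e-21 = 1.449e-20 J

1.449e-20


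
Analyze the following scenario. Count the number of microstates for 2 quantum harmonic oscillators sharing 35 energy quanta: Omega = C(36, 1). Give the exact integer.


Step 1: Use binomial coefficient C(36, 1)
Step 2: Numerator = 36! / 35!
Step 3: Denominator = 1!
Step 4: Omega = 36

36


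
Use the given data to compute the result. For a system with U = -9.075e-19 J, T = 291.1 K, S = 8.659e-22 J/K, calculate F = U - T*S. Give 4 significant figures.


Step 1: T*S = 291.1 * 8.659e-22 = 2.521e-19 J
Step 2: F = U - T*S = -9.075e-19 - 2.521e-19
Step 3: F = -1.16e-18 J

-1.16e-18


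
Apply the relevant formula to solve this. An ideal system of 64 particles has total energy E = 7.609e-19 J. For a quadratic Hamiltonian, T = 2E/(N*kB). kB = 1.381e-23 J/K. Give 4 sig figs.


Step 1: Numerator = 2*E = 2*7.609e-19 = 1.522e-18 J
Step 2: Denominator = N*kB = 64*1.381e-23 = 8.838e-22
Step 3: T = 1.522e-18 / 8.838e-22 = 1722 K

1722


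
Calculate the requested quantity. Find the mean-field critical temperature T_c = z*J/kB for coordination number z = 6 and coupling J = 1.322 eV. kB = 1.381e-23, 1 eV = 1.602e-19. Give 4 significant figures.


Step 1: z*J = 6*1.322 = 7.932 eV
Step 2: Convert to Joules: 7.932*1.602e-19 = 1.271e-18 J
Step 3: T_c = 1.271e-18 / 1.381e-23 = 9.201e+04 K

9.201e+04


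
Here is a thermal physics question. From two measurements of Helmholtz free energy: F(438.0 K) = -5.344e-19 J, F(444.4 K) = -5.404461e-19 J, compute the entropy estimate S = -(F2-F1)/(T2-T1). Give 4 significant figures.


Step 1: dF = F2 - F1 = -5.404461e-19 - (-5.344e-19) = -6.0461e-21 J
Step 2: dT = T2 - T1 = 444.4 - 438.0 = 6.4 K
Step 3: S = -dF/dT = -(-6.0461e-21)/6.4 = 9.447e-22 J/K

9.447e-22


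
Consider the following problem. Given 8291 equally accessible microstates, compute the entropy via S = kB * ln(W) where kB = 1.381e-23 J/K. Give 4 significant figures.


Step 1: ln(W) = ln(8291) = 9.023
Step 2: S = kB * ln(W) = 1.381e-23 * 9.023
Step 3: S = 1.246e-22 J/K

1.246e-22


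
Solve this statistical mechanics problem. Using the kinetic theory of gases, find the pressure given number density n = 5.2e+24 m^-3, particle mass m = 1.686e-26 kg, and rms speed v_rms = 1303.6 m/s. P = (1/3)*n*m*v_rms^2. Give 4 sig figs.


Step 1: v_rms^2 = 1303.6^2 = 1.699e+06
Step 2: n*m = 5.2e+24*1.686e-26 = 0.08767
Step 3: P = (1/3)*0.08767*1.699e+06 = 4.966e+04 Pa

4.966e+04


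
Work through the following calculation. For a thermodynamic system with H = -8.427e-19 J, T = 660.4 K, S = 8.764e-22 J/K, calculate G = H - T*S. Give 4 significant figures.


Step 1: T*S = 660.4 * 8.764e-22 = 5.788e-19 J
Step 2: G = H - T*S = -8.427e-19 - 5.788e-19
Step 3: G = -1.421e-18 J

-1.421e-18


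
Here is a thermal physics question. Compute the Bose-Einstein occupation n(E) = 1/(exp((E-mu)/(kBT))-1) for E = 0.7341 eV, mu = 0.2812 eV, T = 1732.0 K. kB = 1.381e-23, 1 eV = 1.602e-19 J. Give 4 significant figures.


Step 1: (E - mu) = 0.4529 eV
Step 2: x = (E-mu)*eV/(kB*T) = 0.4529*1.602e-19/(1.381e-23*1732.0) = 3.033
Step 3: exp(x) = 20.77
Step 4: n = 1/(exp(x)-1) = 0.05059

0.05059


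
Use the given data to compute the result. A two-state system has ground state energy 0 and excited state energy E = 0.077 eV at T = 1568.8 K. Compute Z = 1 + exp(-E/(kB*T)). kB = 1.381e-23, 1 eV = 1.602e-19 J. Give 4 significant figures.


Step 1: Compute beta*E = E*eV/(kB*T) = 0.077*1.602e-19/(1.381e-23*1568.8) = 0.5694
Step 2: exp(-beta*E) = exp(-0.5694) = 0.5659
Step 3: Z = 1 + 0.5659 = 1.566

1.566


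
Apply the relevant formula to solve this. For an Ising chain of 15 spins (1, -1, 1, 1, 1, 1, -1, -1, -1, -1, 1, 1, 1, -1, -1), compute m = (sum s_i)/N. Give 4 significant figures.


Step 1: Count up spins (+1): 8, down spins (-1): 7
Step 2: Total magnetization M = 8 - 7 = 1
Step 3: m = M/N = 1/15 = 0.06667

0.06667


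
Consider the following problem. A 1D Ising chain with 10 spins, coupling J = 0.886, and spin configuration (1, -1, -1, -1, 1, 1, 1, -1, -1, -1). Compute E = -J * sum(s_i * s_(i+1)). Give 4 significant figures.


Step 1: Nearest-neighbor products: -1, 1, 1, -1, 1, 1, -1, 1, 1
Step 2: Sum of products = 3
Step 3: E = -0.886 * 3 = -2.658

-2.658


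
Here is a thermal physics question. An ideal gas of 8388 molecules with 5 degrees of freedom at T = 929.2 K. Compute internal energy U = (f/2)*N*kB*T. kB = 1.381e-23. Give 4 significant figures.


Step 1: f/2 = 5/2 = 2.5
Step 2: N*kB*T = 8388*1.381e-23*929.2 = 1.076e-16
Step 3: U = 2.5 * 1.076e-16 = 2.691e-16 J

2.691e-16


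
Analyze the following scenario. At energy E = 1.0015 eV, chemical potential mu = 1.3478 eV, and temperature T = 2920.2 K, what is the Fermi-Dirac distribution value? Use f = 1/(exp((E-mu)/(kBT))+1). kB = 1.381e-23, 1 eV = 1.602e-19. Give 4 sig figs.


Step 1: (E - mu) = 1.0015 - 1.3478 = -0.3463 eV
Step 2: Convert: (E-mu)*eV = -5.548e-20 J
Step 3: x = (E-mu)*eV/(kB*T) = -1.376
Step 4: f = 1/(exp(-1.376)+1) = 0.7983

0.7983


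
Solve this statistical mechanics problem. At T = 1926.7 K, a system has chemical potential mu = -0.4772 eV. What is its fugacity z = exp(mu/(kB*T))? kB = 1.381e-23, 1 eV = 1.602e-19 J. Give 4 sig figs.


Step 1: Convert mu to Joules: -0.4772*1.602e-19 = -7.645e-20 J
Step 2: kB*T = 1.381e-23*1926.7 = 2.661e-20 J
Step 3: mu/(kB*T) = -2.873
Step 4: z = exp(-2.873) = 0.05652

0.05652


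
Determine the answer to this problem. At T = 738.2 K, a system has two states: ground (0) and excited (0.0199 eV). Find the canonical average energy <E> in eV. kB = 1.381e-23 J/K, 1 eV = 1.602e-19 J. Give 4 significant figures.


Step 1: beta*E = 0.0199*1.602e-19/(1.381e-23*738.2) = 0.3127
Step 2: exp(-beta*E) = 0.7315
Step 3: <E> = 0.0199*0.7315/(1+0.7315) = 0.008407 eV

0.008407


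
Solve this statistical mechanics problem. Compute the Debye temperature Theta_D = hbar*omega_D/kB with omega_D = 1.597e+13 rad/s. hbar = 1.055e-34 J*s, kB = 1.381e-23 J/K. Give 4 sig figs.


Step 1: hbar*omega_D = 1.055e-34 * 1.597e+13 = 1.685e-21 J
Step 2: Theta_D = 1.685e-21 / 1.381e-23
Step 3: Theta_D = 122 K

122


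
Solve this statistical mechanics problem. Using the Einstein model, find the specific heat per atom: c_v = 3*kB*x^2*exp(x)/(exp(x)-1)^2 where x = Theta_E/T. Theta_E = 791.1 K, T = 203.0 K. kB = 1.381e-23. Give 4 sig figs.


Step 1: x = Theta_E/T = 791.1/203.0 = 3.897
Step 2: x^2 = 15.19
Step 3: exp(x) = 49.26
Step 4: c_v = 3*1.381e-23*15.19*49.26/(49.26-1)^2 = 1.331e-23

1.331e-23


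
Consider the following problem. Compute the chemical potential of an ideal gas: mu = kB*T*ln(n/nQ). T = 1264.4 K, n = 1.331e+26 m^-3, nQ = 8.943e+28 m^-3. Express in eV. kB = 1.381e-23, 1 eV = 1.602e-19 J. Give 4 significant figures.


Step 1: n/nQ = 1.331e+26/8.943e+28 = 0.001488
Step 2: ln(n/nQ) = -6.51
Step 3: mu = kB*T*ln(n/nQ) = 1.746e-20*-6.51 = -1.137e-19 J
Step 4: Convert to eV: -1.137e-19/1.602e-19 = -0.7096 eV

-0.7096


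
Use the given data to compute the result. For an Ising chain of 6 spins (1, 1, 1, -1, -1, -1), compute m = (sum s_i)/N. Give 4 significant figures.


Step 1: Count up spins (+1): 3, down spins (-1): 3
Step 2: Total magnetization M = 3 - 3 = 0
Step 3: m = M/N = 0/6 = 0

0


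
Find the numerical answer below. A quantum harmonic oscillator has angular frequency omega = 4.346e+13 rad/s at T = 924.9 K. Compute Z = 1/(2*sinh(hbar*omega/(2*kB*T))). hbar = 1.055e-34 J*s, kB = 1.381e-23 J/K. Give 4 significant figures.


Step 1: Compute x = hbar*omega/(kB*T) = 1.055e-34*4.346e+13/(1.381e-23*924.9) = 0.359
Step 2: x/2 = 0.1795
Step 3: sinh(x/2) = 0.1804
Step 4: Z = 1/(2*0.1804) = 2.771

2.771


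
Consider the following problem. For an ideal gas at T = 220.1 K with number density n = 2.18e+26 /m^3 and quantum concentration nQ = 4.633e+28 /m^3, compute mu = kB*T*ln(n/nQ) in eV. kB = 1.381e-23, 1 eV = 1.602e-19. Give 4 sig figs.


Step 1: n/nQ = 2.18e+26/4.633e+28 = 0.004705
Step 2: ln(n/nQ) = -5.359
Step 3: mu = kB*T*ln(n/nQ) = 3.04e-21*-5.359 = -1.629e-20 J
Step 4: Convert to eV: -1.629e-20/1.602e-19 = -0.1017 eV

-0.1017


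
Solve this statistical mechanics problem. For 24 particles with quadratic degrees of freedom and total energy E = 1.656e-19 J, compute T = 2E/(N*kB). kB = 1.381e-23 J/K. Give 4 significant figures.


Step 1: Numerator = 2*E = 2*1.656e-19 = 3.312e-19 J
Step 2: Denominator = N*kB = 24*1.381e-23 = 3.314e-22
Step 3: T = 3.312e-19 / 3.314e-22 = 999.3 K

999.3


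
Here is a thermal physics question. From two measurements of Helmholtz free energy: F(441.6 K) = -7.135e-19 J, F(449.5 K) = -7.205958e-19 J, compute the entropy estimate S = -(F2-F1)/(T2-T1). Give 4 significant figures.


Step 1: dF = F2 - F1 = -7.205958e-19 - (-7.135e-19) = -7.0958e-21 J
Step 2: dT = T2 - T1 = 449.5 - 441.6 = 7.9 K
Step 3: S = -dF/dT = -(-7.0958e-21)/7.9 = 8.982e-22 J/K

8.982e-22


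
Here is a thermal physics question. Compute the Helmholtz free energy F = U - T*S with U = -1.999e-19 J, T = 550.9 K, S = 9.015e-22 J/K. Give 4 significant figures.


Step 1: T*S = 550.9 * 9.015e-22 = 4.966e-19 J
Step 2: F = U - T*S = -1.999e-19 - 4.966e-19
Step 3: F = -6.965e-19 J

-6.965e-19


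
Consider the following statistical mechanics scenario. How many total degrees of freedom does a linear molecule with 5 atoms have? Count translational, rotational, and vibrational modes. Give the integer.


Step 1: Translational DOF = 3
Step 2: Rotational DOF (linear) = 2
Step 3: Vibrational DOF = 3*5 - 5 = 10
Step 4: Total = 3 + 2 + 10 = 15

15


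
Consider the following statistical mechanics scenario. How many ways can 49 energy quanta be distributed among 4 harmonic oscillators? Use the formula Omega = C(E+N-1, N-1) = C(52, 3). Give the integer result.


Step 1: Use binomial coefficient C(52, 3)
Step 2: Numerator = 52! / 49!
Step 3: Denominator = 3!
Step 4: Omega = 22100

22100


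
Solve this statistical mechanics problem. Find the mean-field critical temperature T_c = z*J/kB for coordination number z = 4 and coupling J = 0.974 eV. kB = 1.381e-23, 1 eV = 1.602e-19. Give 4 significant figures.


Step 1: z*J = 4*0.974 = 3.896 eV
Step 2: Convert to Joules: 3.896*1.602e-19 = 6.241e-19 J
Step 3: T_c = 6.241e-19 / 1.381e-23 = 4.519e+04 K

4.519e+04


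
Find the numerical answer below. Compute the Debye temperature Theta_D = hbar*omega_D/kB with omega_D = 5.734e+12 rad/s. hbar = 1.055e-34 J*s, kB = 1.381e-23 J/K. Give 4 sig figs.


Step 1: hbar*omega_D = 1.055e-34 * 5.734e+12 = 6.049e-22 J
Step 2: Theta_D = 6.049e-22 / 1.381e-23
Step 3: Theta_D = 43.8 K

43.8


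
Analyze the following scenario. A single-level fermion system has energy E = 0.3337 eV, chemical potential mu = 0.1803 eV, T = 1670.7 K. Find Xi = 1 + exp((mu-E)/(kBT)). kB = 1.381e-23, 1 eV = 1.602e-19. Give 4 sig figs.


Step 1: (mu - E) = 0.1803 - 0.3337 = -0.1534 eV
Step 2: x = (mu-E)*eV/(kB*T) = -0.1534*1.602e-19/(1.381e-23*1670.7) = -1.065
Step 3: exp(x) = 0.3447
Step 4: Xi = 1 + 0.3447 = 1.345

1.345


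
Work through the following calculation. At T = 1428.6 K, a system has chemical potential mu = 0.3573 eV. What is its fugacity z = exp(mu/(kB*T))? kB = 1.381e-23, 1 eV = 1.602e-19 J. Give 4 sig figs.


Step 1: Convert mu to Joules: 0.3573*1.602e-19 = 5.724e-20 J
Step 2: kB*T = 1.381e-23*1428.6 = 1.973e-20 J
Step 3: mu/(kB*T) = 2.901
Step 4: z = exp(2.901) = 18.2

18.2


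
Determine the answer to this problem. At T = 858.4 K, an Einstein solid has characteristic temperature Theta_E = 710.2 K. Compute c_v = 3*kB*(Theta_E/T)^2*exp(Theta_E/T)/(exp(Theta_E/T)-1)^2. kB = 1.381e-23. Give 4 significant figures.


Step 1: x = Theta_E/T = 710.2/858.4 = 0.8274
Step 2: x^2 = 0.6845
Step 3: exp(x) = 2.287
Step 4: c_v = 3*1.381e-23*0.6845*2.287/(2.287-1)^2 = 3.915e-23

3.915e-23


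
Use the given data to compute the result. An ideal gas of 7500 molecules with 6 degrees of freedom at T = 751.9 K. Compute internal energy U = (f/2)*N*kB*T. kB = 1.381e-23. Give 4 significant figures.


Step 1: f/2 = 6/2 = 3.0
Step 2: N*kB*T = 7500*1.381e-23*751.9 = 7.788e-17
Step 3: U = 3.0 * 7.788e-17 = 2.336e-16 J

2.336e-16


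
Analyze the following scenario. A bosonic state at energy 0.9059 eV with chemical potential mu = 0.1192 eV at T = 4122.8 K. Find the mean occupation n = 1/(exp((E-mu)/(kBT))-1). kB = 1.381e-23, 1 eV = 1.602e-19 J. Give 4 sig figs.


Step 1: (E - mu) = 0.7867 eV
Step 2: x = (E-mu)*eV/(kB*T) = 0.7867*1.602e-19/(1.381e-23*4122.8) = 2.214
Step 3: exp(x) = 9.148
Step 4: n = 1/(exp(x)-1) = 0.1227

0.1227


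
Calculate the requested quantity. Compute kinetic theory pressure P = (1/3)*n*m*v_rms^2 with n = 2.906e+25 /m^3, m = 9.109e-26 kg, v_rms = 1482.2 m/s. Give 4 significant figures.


Step 1: v_rms^2 = 1482.2^2 = 2.197e+06
Step 2: n*m = 2.906e+25*9.109e-26 = 2.647
Step 3: P = (1/3)*2.647*2.197e+06 = 1.938e+06 Pa

1.938e+06


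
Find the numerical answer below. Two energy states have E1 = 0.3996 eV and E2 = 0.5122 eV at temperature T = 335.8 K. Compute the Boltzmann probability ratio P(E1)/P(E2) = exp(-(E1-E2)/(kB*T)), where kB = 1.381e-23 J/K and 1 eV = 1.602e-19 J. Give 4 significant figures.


Step 1: Compute energy difference dE = E1 - E2 = 0.3996 - 0.5122 = -0.1126 eV
Step 2: Convert to Joules: dE_J = -0.1126 * 1.602e-19 = -1.804e-20 J
Step 3: Compute exponent = -dE_J / (kB * T) = -(-1.804e-20) / (1.381e-23 * 335.8) = 3.89
Step 4: P(E1)/P(E2) = exp(3.89) = 48.9

48.9


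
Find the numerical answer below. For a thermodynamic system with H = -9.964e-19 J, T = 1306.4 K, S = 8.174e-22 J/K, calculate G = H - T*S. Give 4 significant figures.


Step 1: T*S = 1306.4 * 8.174e-22 = 1.068e-18 J
Step 2: G = H - T*S = -9.964e-19 - 1.068e-18
Step 3: G = -2.064e-18 J

-2.064e-18


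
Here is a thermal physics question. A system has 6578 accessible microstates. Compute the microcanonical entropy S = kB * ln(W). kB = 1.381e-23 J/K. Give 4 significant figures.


Step 1: ln(W) = ln(6578) = 8.791
Step 2: S = kB * ln(W) = 1.381e-23 * 8.791
Step 3: S = 1.214e-22 J/K

1.214e-22


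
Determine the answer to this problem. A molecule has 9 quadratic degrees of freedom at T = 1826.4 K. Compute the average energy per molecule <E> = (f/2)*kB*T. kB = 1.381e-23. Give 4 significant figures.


Step 1: f/2 = 9/2 = 4.5
Step 2: kB*T = 1.381e-23 * 1826.4 = 2.522e-20
Step 3: <E> = 4.5 * 2.522e-20 = 1.135e-19 J

1.135e-19


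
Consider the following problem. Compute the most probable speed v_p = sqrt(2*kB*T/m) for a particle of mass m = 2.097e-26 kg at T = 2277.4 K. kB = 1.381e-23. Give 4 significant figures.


Step 1: Numerator = 2*kB*T = 2*1.381e-23*2277.4 = 6.29e-20
Step 2: Ratio = 6.29e-20 / 2.097e-26 = 3e+06
Step 3: v_p = sqrt(3e+06) = 1732 m/s

1732


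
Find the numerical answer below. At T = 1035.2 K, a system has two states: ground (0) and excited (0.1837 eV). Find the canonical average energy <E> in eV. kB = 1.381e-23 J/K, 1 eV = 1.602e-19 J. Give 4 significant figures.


Step 1: beta*E = 0.1837*1.602e-19/(1.381e-23*1035.2) = 2.059
Step 2: exp(-beta*E) = 0.1276
Step 3: <E> = 0.1837*0.1276/(1+0.1276) = 0.02079 eV

0.02079


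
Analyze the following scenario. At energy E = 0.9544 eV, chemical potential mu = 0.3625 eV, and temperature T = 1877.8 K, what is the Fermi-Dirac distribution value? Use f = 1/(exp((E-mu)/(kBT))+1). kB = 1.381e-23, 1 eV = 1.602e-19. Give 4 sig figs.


Step 1: (E - mu) = 0.9544 - 0.3625 = 0.5919 eV
Step 2: Convert: (E-mu)*eV = 9.482e-20 J
Step 3: x = (E-mu)*eV/(kB*T) = 3.657
Step 4: f = 1/(exp(3.657)+1) = 0.02517

0.02517


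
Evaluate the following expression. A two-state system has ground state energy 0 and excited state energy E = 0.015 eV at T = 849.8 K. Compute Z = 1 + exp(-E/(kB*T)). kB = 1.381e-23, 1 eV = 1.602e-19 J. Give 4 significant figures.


Step 1: Compute beta*E = E*eV/(kB*T) = 0.015*1.602e-19/(1.381e-23*849.8) = 0.2048
Step 2: exp(-beta*E) = exp(-0.2048) = 0.8148
Step 3: Z = 1 + 0.8148 = 1.815

1.815


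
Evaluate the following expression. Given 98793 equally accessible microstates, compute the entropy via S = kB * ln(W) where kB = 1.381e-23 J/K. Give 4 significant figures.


Step 1: ln(W) = ln(98793) = 11.5
Step 2: S = kB * ln(W) = 1.381e-23 * 11.5
Step 3: S = 1.588e-22 J/K

1.588e-22


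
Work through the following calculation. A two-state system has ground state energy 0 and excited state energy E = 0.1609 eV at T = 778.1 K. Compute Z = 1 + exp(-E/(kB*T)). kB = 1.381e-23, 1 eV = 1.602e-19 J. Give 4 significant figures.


Step 1: Compute beta*E = E*eV/(kB*T) = 0.1609*1.602e-19/(1.381e-23*778.1) = 2.399
Step 2: exp(-beta*E) = exp(-2.399) = 0.09083
Step 3: Z = 1 + 0.09083 = 1.091

1.091


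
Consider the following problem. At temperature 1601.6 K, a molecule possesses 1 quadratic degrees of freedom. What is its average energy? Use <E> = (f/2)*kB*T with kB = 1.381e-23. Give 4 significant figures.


Step 1: f/2 = 1/2 = 0.5
Step 2: kB*T = 1.381e-23 * 1601.6 = 2.212e-20
Step 3: <E> = 0.5 * 2.212e-20 = 1.106e-20 J

1.106e-20


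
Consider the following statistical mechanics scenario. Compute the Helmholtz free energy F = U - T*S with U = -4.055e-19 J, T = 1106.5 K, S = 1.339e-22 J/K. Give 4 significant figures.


Step 1: T*S = 1106.5 * 1.339e-22 = 1.482e-19 J
Step 2: F = U - T*S = -4.055e-19 - 1.482e-19
Step 3: F = -5.537e-19 J

-5.537e-19


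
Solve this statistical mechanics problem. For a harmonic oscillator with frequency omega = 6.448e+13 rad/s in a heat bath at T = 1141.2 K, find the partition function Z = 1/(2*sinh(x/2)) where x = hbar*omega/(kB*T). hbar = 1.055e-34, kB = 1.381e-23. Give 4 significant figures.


Step 1: Compute x = hbar*omega/(kB*T) = 1.055e-34*6.448e+13/(1.381e-23*1141.2) = 0.4316
Step 2: x/2 = 0.2158
Step 3: sinh(x/2) = 0.2175
Step 4: Z = 1/(2*0.2175) = 2.299

2.299


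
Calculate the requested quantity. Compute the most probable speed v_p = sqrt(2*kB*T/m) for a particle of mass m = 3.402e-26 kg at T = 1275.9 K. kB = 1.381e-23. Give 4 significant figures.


Step 1: Numerator = 2*kB*T = 2*1.381e-23*1275.9 = 3.524e-20
Step 2: Ratio = 3.524e-20 / 3.402e-26 = 1.036e+06
Step 3: v_p = sqrt(1.036e+06) = 1018 m/s

1018


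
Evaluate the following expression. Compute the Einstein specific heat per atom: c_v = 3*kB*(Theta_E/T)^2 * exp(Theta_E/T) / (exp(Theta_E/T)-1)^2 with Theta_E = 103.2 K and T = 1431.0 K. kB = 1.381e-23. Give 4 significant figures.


Step 1: x = Theta_E/T = 103.2/1431.0 = 0.07212
Step 2: x^2 = 0.005201
Step 3: exp(x) = 1.075
Step 4: c_v = 3*1.381e-23*0.005201*1.075/(1.075-1)^2 = 4.141e-23

4.141e-23


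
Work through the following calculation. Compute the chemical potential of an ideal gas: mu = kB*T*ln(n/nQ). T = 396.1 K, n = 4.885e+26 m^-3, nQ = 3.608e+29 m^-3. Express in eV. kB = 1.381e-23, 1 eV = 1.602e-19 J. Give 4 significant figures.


Step 1: n/nQ = 4.885e+26/3.608e+29 = 0.001354
Step 2: ln(n/nQ) = -6.605
Step 3: mu = kB*T*ln(n/nQ) = 5.47e-21*-6.605 = -3.613e-20 J
Step 4: Convert to eV: -3.613e-20/1.602e-19 = -0.2255 eV

-0.2255


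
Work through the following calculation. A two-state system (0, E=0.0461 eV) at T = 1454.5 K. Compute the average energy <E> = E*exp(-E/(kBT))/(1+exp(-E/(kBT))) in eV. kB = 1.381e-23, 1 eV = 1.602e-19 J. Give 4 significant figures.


Step 1: beta*E = 0.0461*1.602e-19/(1.381e-23*1454.5) = 0.3677
Step 2: exp(-beta*E) = 0.6923
Step 3: <E> = 0.0461*0.6923/(1+0.6923) = 0.01886 eV

0.01886


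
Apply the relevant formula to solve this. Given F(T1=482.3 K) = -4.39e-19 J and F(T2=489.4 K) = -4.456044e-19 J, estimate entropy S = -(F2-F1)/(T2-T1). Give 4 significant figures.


Step 1: dF = F2 - F1 = -4.456044e-19 - (-4.39e-19) = -6.6044e-21 J
Step 2: dT = T2 - T1 = 489.4 - 482.3 = 7.1 K
Step 3: S = -dF/dT = -(-6.6044e-21)/7.1 = 9.302e-22 J/K

9.302e-22


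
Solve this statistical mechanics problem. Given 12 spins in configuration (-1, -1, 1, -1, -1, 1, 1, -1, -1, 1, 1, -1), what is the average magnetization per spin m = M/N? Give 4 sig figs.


Step 1: Count up spins (+1): 5, down spins (-1): 7
Step 2: Total magnetization M = 5 - 7 = -2
Step 3: m = M/N = -2/12 = -0.1667

-0.1667


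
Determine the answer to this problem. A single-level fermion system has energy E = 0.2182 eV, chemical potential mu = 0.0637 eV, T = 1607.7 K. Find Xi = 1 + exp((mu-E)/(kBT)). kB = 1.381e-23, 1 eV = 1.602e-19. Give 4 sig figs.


Step 1: (mu - E) = 0.0637 - 0.2182 = -0.1545 eV
Step 2: x = (mu-E)*eV/(kB*T) = -0.1545*1.602e-19/(1.381e-23*1607.7) = -1.115
Step 3: exp(x) = 0.328
Step 4: Xi = 1 + 0.328 = 1.328

1.328


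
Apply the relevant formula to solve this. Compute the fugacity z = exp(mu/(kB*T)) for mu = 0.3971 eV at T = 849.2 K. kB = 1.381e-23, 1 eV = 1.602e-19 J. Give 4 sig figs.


Step 1: Convert mu to Joules: 0.3971*1.602e-19 = 6.362e-20 J
Step 2: kB*T = 1.381e-23*849.2 = 1.173e-20 J
Step 3: mu/(kB*T) = 5.424
Step 4: z = exp(5.424) = 226.9

226.9


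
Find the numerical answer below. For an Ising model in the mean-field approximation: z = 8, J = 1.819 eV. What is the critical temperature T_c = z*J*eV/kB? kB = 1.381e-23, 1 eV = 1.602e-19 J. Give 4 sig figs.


Step 1: z*J = 8*1.819 = 14.55 eV
Step 2: Convert to Joules: 14.55*1.602e-19 = 2.331e-18 J
Step 3: T_c = 2.331e-18 / 1.381e-23 = 1.688e+05 K

1.688e+05


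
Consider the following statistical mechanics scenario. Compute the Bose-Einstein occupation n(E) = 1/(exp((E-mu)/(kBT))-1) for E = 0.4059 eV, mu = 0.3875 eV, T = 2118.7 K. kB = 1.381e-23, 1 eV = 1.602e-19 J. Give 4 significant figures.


Step 1: (E - mu) = 0.0184 eV
Step 2: x = (E-mu)*eV/(kB*T) = 0.0184*1.602e-19/(1.381e-23*2118.7) = 0.1007
Step 3: exp(x) = 1.106
Step 4: n = 1/(exp(x)-1) = 9.435

9.435


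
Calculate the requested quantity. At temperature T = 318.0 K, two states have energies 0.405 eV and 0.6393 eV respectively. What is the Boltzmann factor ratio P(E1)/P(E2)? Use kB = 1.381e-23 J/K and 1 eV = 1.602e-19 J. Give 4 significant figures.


Step 1: Compute energy difference dE = E1 - E2 = 0.405 - 0.6393 = -0.2343 eV
Step 2: Convert to Joules: dE_J = -0.2343 * 1.602e-19 = -3.753e-20 J
Step 3: Compute exponent = -dE_J / (kB * T) = -(-3.753e-20) / (1.381e-23 * 318.0) = 8.547
Step 4: P(E1)/P(E2) = exp(8.547) = 5151

5151


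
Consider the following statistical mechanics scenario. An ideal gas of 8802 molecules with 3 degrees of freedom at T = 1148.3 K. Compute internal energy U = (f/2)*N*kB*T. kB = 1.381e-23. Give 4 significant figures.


Step 1: f/2 = 3/2 = 1.5
Step 2: N*kB*T = 8802*1.381e-23*1148.3 = 1.396e-16
Step 3: U = 1.5 * 1.396e-16 = 2.094e-16 J

2.094e-16


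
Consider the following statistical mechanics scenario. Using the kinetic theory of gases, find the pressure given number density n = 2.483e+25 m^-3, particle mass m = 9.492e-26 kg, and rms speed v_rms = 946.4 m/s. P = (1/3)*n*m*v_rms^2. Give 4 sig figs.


Step 1: v_rms^2 = 946.4^2 = 8.957e+05
Step 2: n*m = 2.483e+25*9.492e-26 = 2.357
Step 3: P = (1/3)*2.357*8.957e+05 = 7.037e+05 Pa

7.037e+05


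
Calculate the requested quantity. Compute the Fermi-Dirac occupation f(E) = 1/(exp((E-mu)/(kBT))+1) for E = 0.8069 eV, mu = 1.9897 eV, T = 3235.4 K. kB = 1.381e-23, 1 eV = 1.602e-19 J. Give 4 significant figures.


Step 1: (E - mu) = 0.8069 - 1.9897 = -1.183 eV
Step 2: Convert: (E-mu)*eV = -1.895e-19 J
Step 3: x = (E-mu)*eV/(kB*T) = -4.241
Step 4: f = 1/(exp(-4.241)+1) = 0.9858

0.9858


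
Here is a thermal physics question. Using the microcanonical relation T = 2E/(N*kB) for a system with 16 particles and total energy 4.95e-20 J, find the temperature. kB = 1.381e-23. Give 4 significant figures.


Step 1: Numerator = 2*E = 2*4.95e-20 = 9.9e-20 J
Step 2: Denominator = N*kB = 16*1.381e-23 = 2.21e-22
Step 3: T = 9.9e-20 / 2.21e-22 = 448 K

448


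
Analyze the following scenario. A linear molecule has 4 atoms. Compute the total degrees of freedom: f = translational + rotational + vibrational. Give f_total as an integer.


Step 1: Translational DOF = 3
Step 2: Rotational DOF (linear) = 2
Step 3: Vibrational DOF = 3*4 - 5 = 7
Step 4: Total = 3 + 2 + 7 = 12

12


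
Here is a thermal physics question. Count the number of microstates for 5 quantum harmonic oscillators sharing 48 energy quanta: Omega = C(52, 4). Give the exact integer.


Step 1: Use binomial coefficient C(52, 4)
Step 2: Numerator = 52! / 48!
Step 3: Denominator = 4!
Step 4: Omega = 270725

270725


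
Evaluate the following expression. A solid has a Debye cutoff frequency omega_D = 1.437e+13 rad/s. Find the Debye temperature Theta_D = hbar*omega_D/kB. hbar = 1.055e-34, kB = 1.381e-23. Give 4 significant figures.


Step 1: hbar*omega_D = 1.055e-34 * 1.437e+13 = 1.516e-21 J
Step 2: Theta_D = 1.516e-21 / 1.381e-23
Step 3: Theta_D = 109.8 K

109.8


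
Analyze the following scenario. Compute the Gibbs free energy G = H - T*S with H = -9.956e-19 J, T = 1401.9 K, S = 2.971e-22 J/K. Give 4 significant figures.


Step 1: T*S = 1401.9 * 2.971e-22 = 4.165e-19 J
Step 2: G = H - T*S = -9.956e-19 - 4.165e-19
Step 3: G = -1.412e-18 J

-1.412e-18


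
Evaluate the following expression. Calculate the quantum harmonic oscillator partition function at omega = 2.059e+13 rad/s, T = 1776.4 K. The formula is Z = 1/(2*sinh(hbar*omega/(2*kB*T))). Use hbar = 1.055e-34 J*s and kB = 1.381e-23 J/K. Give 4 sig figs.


Step 1: Compute x = hbar*omega/(kB*T) = 1.055e-34*2.059e+13/(1.381e-23*1776.4) = 0.08855
Step 2: x/2 = 0.04427
Step 3: sinh(x/2) = 0.04429
Step 4: Z = 1/(2*0.04429) = 11.29

11.29


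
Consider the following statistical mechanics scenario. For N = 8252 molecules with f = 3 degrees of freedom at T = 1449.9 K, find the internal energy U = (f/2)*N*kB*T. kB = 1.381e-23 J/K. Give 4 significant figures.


Step 1: f/2 = 3/2 = 1.5
Step 2: N*kB*T = 8252*1.381e-23*1449.9 = 1.652e-16
Step 3: U = 1.5 * 1.652e-16 = 2.478e-16 J

2.478e-16


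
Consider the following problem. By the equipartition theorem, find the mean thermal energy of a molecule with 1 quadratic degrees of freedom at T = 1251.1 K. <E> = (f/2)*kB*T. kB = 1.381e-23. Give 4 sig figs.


Step 1: f/2 = 1/2 = 0.5
Step 2: kB*T = 1.381e-23 * 1251.1 = 1.728e-20
Step 3: <E> = 0.5 * 1.728e-20 = 8.639e-21 J

8.639e-21


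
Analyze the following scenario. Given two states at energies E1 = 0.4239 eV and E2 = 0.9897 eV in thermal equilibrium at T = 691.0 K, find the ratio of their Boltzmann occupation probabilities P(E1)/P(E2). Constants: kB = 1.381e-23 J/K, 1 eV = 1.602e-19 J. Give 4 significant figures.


Step 1: Compute energy difference dE = E1 - E2 = 0.4239 - 0.9897 = -0.5658 eV
Step 2: Convert to Joules: dE_J = -0.5658 * 1.602e-19 = -9.064e-20 J
Step 3: Compute exponent = -dE_J / (kB * T) = -(-9.064e-20) / (1.381e-23 * 691.0) = 9.498
Step 4: P(E1)/P(E2) = exp(9.498) = 1.334e+04

1.334e+04


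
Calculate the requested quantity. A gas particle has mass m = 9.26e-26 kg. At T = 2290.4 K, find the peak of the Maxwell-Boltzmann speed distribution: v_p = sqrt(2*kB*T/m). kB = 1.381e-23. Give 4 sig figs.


Step 1: Numerator = 2*kB*T = 2*1.381e-23*2290.4 = 6.326e-20
Step 2: Ratio = 6.326e-20 / 9.26e-26 = 6.832e+05
Step 3: v_p = sqrt(6.832e+05) = 826.5 m/s

826.5


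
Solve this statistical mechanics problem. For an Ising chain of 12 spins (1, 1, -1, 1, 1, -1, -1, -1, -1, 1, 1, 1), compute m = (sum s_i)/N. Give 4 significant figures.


Step 1: Count up spins (+1): 7, down spins (-1): 5
Step 2: Total magnetization M = 7 - 5 = 2
Step 3: m = M/N = 2/12 = 0.1667

0.1667


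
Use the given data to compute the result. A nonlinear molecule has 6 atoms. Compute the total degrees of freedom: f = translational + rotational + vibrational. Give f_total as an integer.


Step 1: Translational DOF = 3
Step 2: Rotational DOF (nonlinear) = 3
Step 3: Vibrational DOF = 3*6 - 6 = 12
Step 4: Total = 3 + 3 + 12 = 18

18


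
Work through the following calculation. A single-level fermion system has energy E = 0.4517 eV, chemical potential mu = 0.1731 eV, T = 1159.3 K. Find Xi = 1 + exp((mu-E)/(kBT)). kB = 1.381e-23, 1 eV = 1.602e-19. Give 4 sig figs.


Step 1: (mu - E) = 0.1731 - 0.4517 = -0.2786 eV
Step 2: x = (mu-E)*eV/(kB*T) = -0.2786*1.602e-19/(1.381e-23*1159.3) = -2.788
Step 3: exp(x) = 0.06156
Step 4: Xi = 1 + 0.06156 = 1.062

1.062


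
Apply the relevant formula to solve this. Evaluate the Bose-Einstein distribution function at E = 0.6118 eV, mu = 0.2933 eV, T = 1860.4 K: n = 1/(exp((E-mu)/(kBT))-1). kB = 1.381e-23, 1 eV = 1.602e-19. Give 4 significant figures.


Step 1: (E - mu) = 0.3185 eV
Step 2: x = (E-mu)*eV/(kB*T) = 0.3185*1.602e-19/(1.381e-23*1860.4) = 1.986
Step 3: exp(x) = 7.286
Step 4: n = 1/(exp(x)-1) = 0.1591

0.1591


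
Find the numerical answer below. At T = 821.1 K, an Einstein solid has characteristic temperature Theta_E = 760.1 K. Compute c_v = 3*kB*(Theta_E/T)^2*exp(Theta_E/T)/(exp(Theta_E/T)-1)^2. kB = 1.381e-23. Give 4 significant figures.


Step 1: x = Theta_E/T = 760.1/821.1 = 0.9257
Step 2: x^2 = 0.8569
Step 3: exp(x) = 2.524
Step 4: c_v = 3*1.381e-23*0.8569*2.524/(2.524-1)^2 = 3.859e-23

3.859e-23


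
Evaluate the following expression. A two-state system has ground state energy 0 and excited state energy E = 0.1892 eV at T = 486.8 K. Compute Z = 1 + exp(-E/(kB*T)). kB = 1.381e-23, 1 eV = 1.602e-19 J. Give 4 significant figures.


Step 1: Compute beta*E = E*eV/(kB*T) = 0.1892*1.602e-19/(1.381e-23*486.8) = 4.509
Step 2: exp(-beta*E) = exp(-4.509) = 0.01101
Step 3: Z = 1 + 0.01101 = 1.011

1.011


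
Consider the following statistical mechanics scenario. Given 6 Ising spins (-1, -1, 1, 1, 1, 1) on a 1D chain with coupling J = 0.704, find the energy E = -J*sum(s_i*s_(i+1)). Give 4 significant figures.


Step 1: Nearest-neighbor products: 1, -1, 1, 1, 1
Step 2: Sum of products = 3
Step 3: E = -0.704 * 3 = -2.112

-2.112


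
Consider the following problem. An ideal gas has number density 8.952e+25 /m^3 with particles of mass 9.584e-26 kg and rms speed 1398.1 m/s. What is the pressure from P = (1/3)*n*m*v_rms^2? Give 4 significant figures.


Step 1: v_rms^2 = 1398.1^2 = 1.955e+06
Step 2: n*m = 8.952e+25*9.584e-26 = 8.58
Step 3: P = (1/3)*8.58*1.955e+06 = 5.59e+06 Pa

5.59e+06


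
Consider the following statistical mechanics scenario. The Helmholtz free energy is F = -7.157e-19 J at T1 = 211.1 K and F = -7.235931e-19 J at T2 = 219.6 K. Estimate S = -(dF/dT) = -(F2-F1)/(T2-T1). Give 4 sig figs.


Step 1: dF = F2 - F1 = -7.235931e-19 - (-7.157e-19) = -7.8931e-21 J
Step 2: dT = T2 - T1 = 219.6 - 211.1 = 8.5 K
Step 3: S = -dF/dT = -(-7.8931e-21)/8.5 = 9.286e-22 J/K

9.286e-22


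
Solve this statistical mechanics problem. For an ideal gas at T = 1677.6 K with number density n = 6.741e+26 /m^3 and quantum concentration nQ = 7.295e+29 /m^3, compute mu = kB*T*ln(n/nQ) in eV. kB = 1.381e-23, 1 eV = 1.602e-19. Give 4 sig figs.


Step 1: n/nQ = 6.741e+26/7.295e+29 = 0.0009241
Step 2: ln(n/nQ) = -6.987
Step 3: mu = kB*T*ln(n/nQ) = 2.317e-20*-6.987 = -1.619e-19 J
Step 4: Convert to eV: -1.619e-19/1.602e-19 = -1.01 eV

-1.01


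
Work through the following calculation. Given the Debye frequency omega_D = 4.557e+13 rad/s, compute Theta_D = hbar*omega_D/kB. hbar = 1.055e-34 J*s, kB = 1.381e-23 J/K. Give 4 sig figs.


Step 1: hbar*omega_D = 1.055e-34 * 4.557e+13 = 4.808e-21 J
Step 2: Theta_D = 4.808e-21 / 1.381e-23
Step 3: Theta_D = 348.1 K

348.1


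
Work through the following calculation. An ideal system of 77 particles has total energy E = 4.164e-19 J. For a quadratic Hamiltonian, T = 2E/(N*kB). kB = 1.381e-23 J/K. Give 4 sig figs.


Step 1: Numerator = 2*E = 2*4.164e-19 = 8.328e-19 J
Step 2: Denominator = N*kB = 77*1.381e-23 = 1.063e-21
Step 3: T = 8.328e-19 / 1.063e-21 = 783.2 K

783.2


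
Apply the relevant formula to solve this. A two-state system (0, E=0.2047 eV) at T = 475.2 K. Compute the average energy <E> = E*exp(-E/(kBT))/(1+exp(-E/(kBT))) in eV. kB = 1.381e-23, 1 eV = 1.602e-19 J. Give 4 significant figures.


Step 1: beta*E = 0.2047*1.602e-19/(1.381e-23*475.2) = 4.997
Step 2: exp(-beta*E) = 0.006758
Step 3: <E> = 0.2047*0.006758/(1+0.006758) = 0.001374 eV

0.001374


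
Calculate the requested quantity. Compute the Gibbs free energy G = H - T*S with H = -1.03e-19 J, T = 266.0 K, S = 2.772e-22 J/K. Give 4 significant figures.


Step 1: T*S = 266.0 * 2.772e-22 = 7.374e-20 J
Step 2: G = H - T*S = -1.03e-19 - 7.374e-20
Step 3: G = -1.767e-19 J

-1.767e-19


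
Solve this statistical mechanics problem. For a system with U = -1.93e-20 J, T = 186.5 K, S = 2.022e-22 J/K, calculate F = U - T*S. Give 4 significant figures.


Step 1: T*S = 186.5 * 2.022e-22 = 3.771e-20 J
Step 2: F = U - T*S = -1.93e-20 - 3.771e-20
Step 3: F = -5.701e-20 J

-5.701e-20


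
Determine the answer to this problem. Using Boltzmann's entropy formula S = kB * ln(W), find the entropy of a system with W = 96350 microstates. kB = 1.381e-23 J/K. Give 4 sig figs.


Step 1: ln(W) = ln(96350) = 11.48
Step 2: S = kB * ln(W) = 1.381e-23 * 11.48
Step 3: S = 1.585e-22 J/K

1.585e-22


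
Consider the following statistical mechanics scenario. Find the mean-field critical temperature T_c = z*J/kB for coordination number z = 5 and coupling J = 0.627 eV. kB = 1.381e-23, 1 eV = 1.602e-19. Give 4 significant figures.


Step 1: z*J = 5*0.627 = 3.135 eV
Step 2: Convert to Joules: 3.135*1.602e-19 = 5.022e-19 J
Step 3: T_c = 5.022e-19 / 1.381e-23 = 3.637e+04 K

3.637e+04


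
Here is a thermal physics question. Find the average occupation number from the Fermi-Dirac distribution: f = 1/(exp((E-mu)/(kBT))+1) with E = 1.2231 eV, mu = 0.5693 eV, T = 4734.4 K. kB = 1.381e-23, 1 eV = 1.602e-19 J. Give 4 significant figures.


Step 1: (E - mu) = 1.2231 - 0.5693 = 0.6538 eV
Step 2: Convert: (E-mu)*eV = 1.047e-19 J
Step 3: x = (E-mu)*eV/(kB*T) = 1.602
Step 4: f = 1/(exp(1.602)+1) = 0.1677

0.1677


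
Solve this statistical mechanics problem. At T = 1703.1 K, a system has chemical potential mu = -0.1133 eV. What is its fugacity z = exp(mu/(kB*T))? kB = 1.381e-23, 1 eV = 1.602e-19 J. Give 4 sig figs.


Step 1: Convert mu to Joules: -0.1133*1.602e-19 = -1.815e-20 J
Step 2: kB*T = 1.381e-23*1703.1 = 2.352e-20 J
Step 3: mu/(kB*T) = -0.7717
Step 4: z = exp(-0.7717) = 0.4622

0.4622


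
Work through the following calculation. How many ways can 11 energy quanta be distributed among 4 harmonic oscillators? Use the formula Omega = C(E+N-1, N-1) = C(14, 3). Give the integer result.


Step 1: Use binomial coefficient C(14, 3)
Step 2: Numerator = 14! / 11!
Step 3: Denominator = 3!
Step 4: Omega = 364

364
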